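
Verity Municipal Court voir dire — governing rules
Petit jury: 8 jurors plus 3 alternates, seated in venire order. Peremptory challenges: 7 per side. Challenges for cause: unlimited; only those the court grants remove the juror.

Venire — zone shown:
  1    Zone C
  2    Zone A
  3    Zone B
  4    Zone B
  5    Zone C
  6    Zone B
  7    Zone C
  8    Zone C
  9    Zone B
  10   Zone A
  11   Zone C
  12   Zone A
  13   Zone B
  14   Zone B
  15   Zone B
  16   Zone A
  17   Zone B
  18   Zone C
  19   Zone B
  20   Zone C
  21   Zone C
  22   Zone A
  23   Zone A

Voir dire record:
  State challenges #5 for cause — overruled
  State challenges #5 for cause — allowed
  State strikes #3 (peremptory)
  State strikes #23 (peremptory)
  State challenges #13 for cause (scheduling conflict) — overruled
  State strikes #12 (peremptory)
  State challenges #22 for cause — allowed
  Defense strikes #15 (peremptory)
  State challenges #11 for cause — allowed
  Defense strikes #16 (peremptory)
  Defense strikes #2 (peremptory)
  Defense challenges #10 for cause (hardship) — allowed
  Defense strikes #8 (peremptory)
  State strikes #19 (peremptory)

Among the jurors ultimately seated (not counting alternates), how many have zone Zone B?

Removed: #2, #3, #5, #8, #10, #11, #12, #15, #16, #19, #22, #23.
Seated jurors 1–8: #1, #4, #6, #7, #9, #13, #14, #17 (alternates #18, #20, #21 not counted).
Of those, in Zone B: #4, #6, #9, #13, #14, #17 → 6.

6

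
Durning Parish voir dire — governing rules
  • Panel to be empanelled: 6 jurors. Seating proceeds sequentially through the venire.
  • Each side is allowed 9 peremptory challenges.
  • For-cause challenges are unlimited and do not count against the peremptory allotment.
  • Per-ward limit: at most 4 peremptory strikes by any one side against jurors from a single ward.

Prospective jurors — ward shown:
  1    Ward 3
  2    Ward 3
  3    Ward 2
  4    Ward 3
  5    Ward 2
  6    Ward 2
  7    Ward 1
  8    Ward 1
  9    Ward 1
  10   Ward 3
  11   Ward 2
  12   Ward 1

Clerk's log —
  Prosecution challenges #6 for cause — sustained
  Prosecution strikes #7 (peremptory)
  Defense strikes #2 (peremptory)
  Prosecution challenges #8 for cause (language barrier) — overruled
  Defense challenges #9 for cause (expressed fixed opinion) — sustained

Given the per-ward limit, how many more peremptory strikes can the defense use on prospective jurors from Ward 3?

Defense peremptories so far: #2 — 1 of 9 used, 8 left overall.
Against Ward 3: #2 — 1 used; per-ward cap 4 leaves 3.
Binding limit: min(8, 3) = 3.

3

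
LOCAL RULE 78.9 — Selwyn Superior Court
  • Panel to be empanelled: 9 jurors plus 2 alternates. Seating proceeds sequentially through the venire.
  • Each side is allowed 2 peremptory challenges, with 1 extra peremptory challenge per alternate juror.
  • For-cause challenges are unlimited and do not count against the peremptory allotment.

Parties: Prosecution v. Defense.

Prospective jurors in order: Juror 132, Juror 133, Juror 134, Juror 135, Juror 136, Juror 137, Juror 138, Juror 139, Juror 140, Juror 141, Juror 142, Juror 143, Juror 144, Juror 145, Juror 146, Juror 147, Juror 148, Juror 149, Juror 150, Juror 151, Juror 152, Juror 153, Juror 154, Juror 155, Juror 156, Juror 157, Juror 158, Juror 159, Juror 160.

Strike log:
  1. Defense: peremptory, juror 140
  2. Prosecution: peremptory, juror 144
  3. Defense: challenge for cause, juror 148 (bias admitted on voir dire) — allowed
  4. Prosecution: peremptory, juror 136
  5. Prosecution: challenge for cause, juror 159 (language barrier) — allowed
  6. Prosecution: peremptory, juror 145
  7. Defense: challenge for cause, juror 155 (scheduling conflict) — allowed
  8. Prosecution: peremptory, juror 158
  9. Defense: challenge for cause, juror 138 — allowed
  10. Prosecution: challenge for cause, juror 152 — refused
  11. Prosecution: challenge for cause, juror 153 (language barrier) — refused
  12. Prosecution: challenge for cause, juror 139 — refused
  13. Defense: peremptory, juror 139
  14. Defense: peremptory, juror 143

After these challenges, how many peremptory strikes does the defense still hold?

1

Defense allotment: 2 base + 1 × 2 alternates = 4.
Defense peremptories used: #140, #139, #143 — 3 (for-cause on #148, #155, #138 don't count).
Remaining: 4 − 3 = 1.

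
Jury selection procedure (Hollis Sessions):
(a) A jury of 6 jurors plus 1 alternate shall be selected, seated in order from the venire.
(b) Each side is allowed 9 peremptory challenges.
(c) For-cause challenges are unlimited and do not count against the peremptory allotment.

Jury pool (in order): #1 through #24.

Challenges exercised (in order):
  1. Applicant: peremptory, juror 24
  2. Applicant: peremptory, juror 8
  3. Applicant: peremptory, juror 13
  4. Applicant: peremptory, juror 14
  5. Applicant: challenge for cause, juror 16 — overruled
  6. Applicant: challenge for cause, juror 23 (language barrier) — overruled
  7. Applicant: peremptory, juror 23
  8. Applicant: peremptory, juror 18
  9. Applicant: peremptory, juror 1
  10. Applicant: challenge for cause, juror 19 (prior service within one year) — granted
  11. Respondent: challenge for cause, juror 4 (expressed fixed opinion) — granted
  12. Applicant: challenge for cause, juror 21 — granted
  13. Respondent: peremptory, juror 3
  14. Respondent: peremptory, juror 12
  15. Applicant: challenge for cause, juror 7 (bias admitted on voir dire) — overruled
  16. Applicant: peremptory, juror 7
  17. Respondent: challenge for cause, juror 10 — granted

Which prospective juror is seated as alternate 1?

Removed: #1, #3, #4, #7, #8, #10, #12, #13, #14, #18, #19, #21, #23, #24. (#16 stays — for-cause denied.)
Filling seats in venire order through position 7: #2, #5, #6, #9, #11, #15, #16.
So alternate 1 is #16.

16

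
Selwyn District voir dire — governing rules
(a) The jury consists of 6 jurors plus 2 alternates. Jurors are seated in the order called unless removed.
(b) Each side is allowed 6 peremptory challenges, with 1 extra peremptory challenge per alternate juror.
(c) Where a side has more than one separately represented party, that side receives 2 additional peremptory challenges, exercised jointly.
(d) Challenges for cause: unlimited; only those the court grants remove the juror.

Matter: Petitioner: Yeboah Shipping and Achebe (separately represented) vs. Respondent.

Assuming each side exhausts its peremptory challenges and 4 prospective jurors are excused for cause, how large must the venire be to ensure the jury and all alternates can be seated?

Seats to fill: 6 + 2 alternates = 8.
Peremptories — Petitioner: 6 + 1×2 + 2 = 10; Respondent: 6 + 1×2 = 8; total 18.
For-cause removals: 4.
Minimum venire: 8 + 18 + 4 = 30.

30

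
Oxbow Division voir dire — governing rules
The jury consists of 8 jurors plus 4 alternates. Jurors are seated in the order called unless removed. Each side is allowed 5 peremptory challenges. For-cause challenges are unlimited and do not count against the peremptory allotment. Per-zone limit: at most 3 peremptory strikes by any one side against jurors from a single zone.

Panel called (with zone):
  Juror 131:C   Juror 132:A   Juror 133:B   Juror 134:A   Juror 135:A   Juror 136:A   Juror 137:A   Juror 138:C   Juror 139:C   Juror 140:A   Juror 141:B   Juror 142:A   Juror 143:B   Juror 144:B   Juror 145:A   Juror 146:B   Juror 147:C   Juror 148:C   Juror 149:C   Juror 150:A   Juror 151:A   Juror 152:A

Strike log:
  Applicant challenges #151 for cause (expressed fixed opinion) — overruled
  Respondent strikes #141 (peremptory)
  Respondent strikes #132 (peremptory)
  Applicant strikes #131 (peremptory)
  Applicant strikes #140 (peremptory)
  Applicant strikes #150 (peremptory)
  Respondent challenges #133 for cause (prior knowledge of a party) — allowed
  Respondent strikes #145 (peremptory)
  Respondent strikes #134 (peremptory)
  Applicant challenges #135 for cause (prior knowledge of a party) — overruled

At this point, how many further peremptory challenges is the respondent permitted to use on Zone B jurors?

1

Respondent peremptories so far: #141, #132, #145, #134 — 4 of 5 used, 1 left overall.
Against Zone B: #141 — 1 used; per-zone cap 3 leaves 2.
Binding limit: min(1, 2) = 1.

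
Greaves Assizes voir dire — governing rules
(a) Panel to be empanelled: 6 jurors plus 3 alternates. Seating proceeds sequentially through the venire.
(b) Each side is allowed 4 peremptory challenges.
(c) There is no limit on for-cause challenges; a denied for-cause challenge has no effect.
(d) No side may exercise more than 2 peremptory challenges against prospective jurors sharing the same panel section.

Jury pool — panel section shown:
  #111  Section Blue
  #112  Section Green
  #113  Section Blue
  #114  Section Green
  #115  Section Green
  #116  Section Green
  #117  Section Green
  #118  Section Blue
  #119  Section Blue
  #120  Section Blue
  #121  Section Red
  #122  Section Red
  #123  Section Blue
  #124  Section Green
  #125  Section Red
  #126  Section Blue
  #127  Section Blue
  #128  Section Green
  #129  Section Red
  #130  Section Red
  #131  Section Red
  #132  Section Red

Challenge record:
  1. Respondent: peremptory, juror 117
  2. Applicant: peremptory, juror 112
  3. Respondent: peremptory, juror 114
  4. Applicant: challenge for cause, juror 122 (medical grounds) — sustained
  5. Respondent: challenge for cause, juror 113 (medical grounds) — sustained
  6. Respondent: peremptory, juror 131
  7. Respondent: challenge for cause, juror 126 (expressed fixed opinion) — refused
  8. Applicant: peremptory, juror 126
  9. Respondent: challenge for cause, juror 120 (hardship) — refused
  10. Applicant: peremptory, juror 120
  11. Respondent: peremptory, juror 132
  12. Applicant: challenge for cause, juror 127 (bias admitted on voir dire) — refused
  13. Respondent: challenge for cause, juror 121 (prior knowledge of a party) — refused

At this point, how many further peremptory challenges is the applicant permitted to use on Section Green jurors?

Applicant peremptories so far: #112, #126, #120 — 3 of 4 used, 1 left overall.
Against Section Green: #112 — 1 used; per-section cap 2 leaves 1.
Binding limit: min(1, 1) = 1.

1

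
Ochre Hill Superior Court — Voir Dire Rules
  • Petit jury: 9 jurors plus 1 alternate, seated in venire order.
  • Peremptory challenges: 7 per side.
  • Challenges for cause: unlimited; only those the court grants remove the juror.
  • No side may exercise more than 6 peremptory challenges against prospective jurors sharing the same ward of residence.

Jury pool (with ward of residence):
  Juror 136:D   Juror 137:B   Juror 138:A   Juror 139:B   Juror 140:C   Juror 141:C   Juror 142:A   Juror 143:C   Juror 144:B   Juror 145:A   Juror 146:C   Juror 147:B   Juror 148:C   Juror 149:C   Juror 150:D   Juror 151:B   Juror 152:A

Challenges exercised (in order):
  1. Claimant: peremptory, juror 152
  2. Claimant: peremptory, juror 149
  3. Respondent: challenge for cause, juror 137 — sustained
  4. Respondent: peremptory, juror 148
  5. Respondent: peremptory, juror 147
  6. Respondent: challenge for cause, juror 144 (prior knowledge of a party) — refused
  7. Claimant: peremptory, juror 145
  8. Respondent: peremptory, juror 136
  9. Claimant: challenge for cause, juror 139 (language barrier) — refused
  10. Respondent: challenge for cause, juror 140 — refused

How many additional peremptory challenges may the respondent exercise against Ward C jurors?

Respondent peremptories so far: #148, #147, #136 — 3 of 7 used, 4 left overall.
Against Ward C: #148 — 1 used; per-ward cap 6 leaves 5.
Binding limit: min(4, 5) = 4.

4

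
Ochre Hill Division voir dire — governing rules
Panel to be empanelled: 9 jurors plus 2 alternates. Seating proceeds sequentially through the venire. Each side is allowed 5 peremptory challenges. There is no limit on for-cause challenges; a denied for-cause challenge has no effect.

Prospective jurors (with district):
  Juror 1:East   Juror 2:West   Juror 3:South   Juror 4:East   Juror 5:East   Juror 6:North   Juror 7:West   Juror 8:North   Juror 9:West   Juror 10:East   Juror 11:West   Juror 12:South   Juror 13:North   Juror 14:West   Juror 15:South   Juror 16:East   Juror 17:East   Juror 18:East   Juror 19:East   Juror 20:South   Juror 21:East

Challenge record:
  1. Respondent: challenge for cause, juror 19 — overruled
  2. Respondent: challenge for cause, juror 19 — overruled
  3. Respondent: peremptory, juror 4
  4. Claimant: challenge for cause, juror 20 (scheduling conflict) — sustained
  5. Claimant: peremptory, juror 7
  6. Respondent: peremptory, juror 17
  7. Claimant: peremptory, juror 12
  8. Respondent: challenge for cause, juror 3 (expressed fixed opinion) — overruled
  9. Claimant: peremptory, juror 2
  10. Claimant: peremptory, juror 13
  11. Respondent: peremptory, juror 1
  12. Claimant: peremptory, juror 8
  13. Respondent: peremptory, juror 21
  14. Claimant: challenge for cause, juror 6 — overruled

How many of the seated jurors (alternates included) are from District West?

3

Removed: #1, #2, #4, #7, #8, #12, #13, #17, #20, #21.
Seated (11 incl. alternates): #3, #5, #6, #9, #10, #11, #14, #15, #16, #18, #19.
Of those, in District West: #9, #11, #14 → 3.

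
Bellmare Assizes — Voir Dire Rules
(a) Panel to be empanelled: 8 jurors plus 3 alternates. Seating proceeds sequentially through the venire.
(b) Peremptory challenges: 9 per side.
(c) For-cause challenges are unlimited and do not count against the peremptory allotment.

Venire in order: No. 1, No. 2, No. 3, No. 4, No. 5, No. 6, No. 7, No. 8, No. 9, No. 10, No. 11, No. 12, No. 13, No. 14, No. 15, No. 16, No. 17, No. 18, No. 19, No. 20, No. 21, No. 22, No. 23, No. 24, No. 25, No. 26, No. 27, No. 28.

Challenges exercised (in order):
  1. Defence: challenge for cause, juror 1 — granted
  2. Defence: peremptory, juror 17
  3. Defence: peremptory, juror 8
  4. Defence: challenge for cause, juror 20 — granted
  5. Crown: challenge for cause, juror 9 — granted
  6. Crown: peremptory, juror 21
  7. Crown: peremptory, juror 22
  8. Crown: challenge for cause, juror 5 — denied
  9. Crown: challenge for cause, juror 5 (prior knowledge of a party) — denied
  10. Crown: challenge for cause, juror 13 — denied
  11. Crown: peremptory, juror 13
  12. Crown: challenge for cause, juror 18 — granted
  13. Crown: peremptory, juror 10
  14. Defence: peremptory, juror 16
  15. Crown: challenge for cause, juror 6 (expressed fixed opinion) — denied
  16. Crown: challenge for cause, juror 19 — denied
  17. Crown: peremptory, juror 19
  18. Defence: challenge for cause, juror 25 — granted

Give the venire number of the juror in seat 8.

12

Removed: #1, #8, #9, #10, #13, #16, #17, #18, #19, #20, #21, #22, #25. (#5, #6 stay — for-cause denied.)
Filling seats in venire order through position 8: #2, #3, #4, #5, #6, #7, #11, #12.
So seat 8 is #12.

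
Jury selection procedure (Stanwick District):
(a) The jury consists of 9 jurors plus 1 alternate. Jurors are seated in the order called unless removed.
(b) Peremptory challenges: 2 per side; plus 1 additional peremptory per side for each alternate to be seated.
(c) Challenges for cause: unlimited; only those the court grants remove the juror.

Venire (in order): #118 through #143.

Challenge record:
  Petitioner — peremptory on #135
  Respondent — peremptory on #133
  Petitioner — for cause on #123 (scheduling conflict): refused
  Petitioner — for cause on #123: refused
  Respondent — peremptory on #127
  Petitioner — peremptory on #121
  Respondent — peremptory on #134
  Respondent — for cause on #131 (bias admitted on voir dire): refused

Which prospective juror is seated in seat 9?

128

Removed: #121, #127, #133, #134, #135. (#123, #131 stay — for-cause denied.)
Filling seats in venire order through position 9: #118, #119, #120, #122, #123, #124, #125, #126, #128.
So seat 9 is #128.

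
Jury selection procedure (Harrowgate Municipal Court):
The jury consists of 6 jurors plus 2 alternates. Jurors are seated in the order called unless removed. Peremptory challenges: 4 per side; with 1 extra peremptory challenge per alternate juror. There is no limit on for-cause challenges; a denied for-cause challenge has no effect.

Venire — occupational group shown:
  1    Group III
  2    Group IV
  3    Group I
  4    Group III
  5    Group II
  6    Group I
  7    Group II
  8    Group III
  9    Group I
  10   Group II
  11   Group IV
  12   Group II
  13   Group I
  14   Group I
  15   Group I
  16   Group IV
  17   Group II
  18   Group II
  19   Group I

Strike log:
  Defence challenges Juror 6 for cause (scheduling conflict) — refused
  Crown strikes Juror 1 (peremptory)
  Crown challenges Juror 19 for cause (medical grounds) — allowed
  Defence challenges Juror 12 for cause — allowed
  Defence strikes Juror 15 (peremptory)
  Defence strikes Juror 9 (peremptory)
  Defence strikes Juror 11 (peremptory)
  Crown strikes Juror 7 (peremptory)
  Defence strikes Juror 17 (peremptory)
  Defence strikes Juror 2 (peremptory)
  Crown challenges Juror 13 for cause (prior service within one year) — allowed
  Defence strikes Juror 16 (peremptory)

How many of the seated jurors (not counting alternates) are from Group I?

2

Removed: #1, #2, #7, #9, #11, #12, #13, #15, #16, #17, #19.
Seated jurors 1–6: #3, #4, #5, #6, #8, #10 (alternates #14, #18 not counted).
Of those, in Group I: #3, #6 → 2.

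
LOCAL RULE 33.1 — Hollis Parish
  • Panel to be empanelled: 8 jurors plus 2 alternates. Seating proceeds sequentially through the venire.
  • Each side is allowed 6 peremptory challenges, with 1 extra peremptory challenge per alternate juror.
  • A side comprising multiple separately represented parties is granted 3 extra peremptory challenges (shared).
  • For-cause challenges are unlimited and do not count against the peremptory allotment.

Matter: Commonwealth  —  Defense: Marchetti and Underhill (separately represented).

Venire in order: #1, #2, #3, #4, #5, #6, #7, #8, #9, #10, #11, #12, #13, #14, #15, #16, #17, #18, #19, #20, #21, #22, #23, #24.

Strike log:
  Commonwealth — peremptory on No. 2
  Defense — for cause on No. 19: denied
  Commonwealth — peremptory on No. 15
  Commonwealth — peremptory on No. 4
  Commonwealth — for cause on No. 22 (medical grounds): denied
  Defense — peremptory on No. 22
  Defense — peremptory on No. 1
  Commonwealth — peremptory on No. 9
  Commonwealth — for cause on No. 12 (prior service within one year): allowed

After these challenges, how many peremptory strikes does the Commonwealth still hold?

Commonwealth allotment: 6 base + 1 × 2 alternates = 8.
Commonwealth peremptories used: #2, #15, #4, #9 — 4 (for-cause on #22, #12 don't count).
Remaining: 8 − 4 = 4.

4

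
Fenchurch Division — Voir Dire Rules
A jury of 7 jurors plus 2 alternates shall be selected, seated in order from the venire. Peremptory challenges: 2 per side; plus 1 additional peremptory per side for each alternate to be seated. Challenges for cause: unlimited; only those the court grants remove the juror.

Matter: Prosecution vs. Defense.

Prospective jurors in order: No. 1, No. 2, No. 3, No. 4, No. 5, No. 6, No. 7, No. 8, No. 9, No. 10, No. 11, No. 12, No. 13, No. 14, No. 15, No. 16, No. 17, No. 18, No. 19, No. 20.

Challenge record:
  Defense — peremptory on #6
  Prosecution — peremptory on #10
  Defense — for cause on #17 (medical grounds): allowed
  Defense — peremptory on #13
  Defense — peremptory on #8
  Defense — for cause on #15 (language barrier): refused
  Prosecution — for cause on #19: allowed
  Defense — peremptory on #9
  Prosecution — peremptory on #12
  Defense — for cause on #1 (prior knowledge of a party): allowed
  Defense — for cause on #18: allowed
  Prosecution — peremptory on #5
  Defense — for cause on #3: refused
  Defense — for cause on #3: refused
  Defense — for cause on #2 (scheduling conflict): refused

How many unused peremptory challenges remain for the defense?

0

Defense allotment: 2 base + 1 × 2 alternates = 4.
Defense peremptories used: #6, #13, #8, #9 — 4 (for-cause on #17, #15, #1, #18, #3, #3, #2 don't count).
Remaining: 4 − 4 = 0.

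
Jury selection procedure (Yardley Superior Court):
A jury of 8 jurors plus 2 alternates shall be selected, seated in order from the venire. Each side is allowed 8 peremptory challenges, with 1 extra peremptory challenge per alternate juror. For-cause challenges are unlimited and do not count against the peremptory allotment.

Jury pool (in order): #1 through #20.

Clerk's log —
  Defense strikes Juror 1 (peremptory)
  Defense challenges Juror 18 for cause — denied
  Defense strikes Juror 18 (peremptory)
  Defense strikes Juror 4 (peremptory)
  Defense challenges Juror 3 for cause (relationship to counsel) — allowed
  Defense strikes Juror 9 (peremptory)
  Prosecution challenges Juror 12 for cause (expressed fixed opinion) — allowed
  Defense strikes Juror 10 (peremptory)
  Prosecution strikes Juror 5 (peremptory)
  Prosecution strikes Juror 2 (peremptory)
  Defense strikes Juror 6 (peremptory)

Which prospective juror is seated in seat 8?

Removed: #1, #2, #3, #4, #5, #6, #9, #10, #12, #18.
Seating in order: seats 1–8 → #7, #8, #11, #13, #14, #15, #16, #17; alternates → #19, #20.
So seat 8 is #17.

17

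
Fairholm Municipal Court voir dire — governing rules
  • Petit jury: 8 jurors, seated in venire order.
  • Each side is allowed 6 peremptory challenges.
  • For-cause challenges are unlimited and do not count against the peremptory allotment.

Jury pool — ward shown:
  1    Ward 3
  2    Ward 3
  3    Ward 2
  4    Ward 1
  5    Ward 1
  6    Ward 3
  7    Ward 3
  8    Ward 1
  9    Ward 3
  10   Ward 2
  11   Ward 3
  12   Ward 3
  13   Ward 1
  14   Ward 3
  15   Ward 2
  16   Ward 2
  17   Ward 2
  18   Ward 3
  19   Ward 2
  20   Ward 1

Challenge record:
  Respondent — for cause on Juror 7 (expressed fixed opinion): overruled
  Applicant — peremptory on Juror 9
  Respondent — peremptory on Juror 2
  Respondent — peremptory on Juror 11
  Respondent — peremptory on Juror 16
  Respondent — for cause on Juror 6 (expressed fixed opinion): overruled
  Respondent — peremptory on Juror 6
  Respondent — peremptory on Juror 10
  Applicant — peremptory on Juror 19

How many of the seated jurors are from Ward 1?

Removed: #2, #6, #9, #10, #11, #16, #19.
Seated jurors 1–8: #1, #3, #4, #5, #7, #8, #12, #13.
Of those, in Ward 1: #4, #5, #8, #13 → 4.

4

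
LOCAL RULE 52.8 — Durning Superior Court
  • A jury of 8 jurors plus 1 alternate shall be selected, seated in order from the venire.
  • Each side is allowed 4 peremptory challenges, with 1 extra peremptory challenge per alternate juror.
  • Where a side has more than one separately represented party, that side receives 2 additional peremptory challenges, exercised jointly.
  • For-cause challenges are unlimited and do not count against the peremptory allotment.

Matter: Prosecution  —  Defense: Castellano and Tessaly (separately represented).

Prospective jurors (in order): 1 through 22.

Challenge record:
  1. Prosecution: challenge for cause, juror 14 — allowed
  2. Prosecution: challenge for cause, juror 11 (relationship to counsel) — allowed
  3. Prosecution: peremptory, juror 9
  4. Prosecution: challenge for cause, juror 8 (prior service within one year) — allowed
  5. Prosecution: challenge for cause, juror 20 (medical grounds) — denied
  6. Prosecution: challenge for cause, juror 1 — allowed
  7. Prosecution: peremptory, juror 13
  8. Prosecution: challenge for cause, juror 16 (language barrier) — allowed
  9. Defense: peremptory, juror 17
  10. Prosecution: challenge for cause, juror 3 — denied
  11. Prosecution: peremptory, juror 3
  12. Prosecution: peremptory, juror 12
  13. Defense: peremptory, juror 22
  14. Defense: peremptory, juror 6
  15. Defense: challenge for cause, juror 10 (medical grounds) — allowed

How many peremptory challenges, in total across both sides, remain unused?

Prosecution allotment: 4 base + 1 × 1 alternate = 5. Defense allotment: 4 base + 1 × 1 alternate + 2 multi-party = 7.
Prosecution peremptories used: #9, #13, #3, #12 — 4 (for-cause on #14, #11, #8, #20, #1, #16, #3 don't count).
Defense peremptories used: #17, #22, #6 — 3 (the for-cause on #10 doesn't count).
Remaining: (5 − 4) + (7 − 3) = 5.

5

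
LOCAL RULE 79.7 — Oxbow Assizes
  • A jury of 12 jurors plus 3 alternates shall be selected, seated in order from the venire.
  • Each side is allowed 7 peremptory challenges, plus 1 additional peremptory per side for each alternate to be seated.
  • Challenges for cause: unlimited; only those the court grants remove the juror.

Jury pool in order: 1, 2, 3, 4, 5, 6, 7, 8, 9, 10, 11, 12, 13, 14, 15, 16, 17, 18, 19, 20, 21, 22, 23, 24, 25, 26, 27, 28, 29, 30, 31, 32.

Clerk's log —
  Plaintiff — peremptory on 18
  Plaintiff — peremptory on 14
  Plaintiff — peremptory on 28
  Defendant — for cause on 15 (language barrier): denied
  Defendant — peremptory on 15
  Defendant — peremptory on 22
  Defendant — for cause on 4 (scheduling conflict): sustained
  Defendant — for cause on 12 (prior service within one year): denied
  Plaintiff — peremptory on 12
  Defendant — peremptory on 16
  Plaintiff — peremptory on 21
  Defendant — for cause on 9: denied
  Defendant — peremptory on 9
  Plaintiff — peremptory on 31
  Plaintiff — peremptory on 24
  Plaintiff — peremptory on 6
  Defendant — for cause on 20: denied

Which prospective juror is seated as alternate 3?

26

Removed: #4, #6, #9, #12, #14, #15, #16, #18, #21, #22, #24, #28, #31. (#20 stays — for-cause denied.)
Filling seats in venire order through position 15: #1, #2, #3, #5, #7, #8, #10, #11, #13, #17, #19, #20, #23, #25, #26.
So alternate 3 is #26.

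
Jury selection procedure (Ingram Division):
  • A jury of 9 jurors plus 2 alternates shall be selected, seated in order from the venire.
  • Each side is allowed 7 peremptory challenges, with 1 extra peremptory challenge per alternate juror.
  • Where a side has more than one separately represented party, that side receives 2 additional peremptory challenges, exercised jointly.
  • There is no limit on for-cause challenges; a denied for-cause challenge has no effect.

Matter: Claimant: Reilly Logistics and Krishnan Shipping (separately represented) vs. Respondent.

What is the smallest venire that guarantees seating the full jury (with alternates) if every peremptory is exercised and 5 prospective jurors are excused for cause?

36

Seats to fill: 9 + 2 alternates = 11.
Peremptories — Claimant: 7 + 1×2 + 2 = 11; Respondent: 7 + 1×2 = 9; total 20.
For-cause removals: 5.
Minimum venire: 11 + 20 + 5 = 36.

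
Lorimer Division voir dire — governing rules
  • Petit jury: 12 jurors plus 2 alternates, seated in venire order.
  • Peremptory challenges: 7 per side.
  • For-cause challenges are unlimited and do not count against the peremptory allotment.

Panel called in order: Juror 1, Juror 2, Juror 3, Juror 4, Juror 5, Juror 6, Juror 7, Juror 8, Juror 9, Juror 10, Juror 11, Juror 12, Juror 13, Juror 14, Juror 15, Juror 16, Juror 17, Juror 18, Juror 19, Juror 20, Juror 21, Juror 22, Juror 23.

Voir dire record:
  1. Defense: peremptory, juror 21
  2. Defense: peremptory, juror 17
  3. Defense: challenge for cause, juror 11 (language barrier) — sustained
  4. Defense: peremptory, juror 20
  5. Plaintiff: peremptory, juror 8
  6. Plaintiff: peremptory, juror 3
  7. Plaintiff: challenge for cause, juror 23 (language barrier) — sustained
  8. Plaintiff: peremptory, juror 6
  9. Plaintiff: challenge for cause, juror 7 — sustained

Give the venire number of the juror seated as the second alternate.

22

Removed: #3, #6, #7, #8, #11, #17, #20, #21, #23.
Filling seats in venire order through position 14: #1, #2, #4, #5, #9, #10, #12, #13, #14, #15, #16, #18, #19, #22.
So alternate 2 is #22.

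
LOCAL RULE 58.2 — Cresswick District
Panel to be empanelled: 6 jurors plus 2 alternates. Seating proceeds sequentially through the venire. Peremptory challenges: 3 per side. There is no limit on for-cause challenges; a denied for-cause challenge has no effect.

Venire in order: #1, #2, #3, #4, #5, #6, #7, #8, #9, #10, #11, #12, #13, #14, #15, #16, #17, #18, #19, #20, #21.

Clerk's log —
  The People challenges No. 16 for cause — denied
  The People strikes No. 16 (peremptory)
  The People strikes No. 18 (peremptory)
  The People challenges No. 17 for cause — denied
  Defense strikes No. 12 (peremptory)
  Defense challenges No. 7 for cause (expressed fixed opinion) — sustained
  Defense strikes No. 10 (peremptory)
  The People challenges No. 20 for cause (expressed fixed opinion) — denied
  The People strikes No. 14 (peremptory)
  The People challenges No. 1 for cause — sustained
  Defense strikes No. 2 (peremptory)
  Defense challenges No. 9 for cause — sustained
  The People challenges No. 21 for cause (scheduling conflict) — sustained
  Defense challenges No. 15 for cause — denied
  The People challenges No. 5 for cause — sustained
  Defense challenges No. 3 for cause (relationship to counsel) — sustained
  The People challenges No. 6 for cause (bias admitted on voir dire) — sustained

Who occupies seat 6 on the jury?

Removed: #1, #2, #3, #5, #6, #7, #9, #10, #12, #14, #16, #18, #21. (#15, #17, #20 stay — for-cause denied.)
Seating in order: seats 1–6 → #4, #8, #11, #13, #15, #17; alternates → #19, #20.
So seat 6 is #17.

17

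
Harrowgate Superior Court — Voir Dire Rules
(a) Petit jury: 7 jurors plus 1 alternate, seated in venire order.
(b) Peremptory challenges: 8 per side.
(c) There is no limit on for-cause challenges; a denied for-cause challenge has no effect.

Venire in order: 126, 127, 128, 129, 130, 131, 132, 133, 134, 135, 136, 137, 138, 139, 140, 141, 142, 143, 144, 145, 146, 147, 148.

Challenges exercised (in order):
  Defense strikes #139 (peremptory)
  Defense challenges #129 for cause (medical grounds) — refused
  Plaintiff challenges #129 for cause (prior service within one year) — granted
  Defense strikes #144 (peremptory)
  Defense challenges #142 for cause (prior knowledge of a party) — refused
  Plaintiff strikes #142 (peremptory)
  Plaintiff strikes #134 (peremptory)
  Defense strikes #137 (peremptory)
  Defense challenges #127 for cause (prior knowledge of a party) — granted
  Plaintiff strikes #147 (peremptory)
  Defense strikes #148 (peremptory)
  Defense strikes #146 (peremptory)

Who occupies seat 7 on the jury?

Removed: #127, #129, #134, #137, #139, #142, #144, #146, #147, #148.
Filling seats in venire order through position 7: #126, #128, #130, #131, #132, #133, #135.
So seat 7 is #135.

135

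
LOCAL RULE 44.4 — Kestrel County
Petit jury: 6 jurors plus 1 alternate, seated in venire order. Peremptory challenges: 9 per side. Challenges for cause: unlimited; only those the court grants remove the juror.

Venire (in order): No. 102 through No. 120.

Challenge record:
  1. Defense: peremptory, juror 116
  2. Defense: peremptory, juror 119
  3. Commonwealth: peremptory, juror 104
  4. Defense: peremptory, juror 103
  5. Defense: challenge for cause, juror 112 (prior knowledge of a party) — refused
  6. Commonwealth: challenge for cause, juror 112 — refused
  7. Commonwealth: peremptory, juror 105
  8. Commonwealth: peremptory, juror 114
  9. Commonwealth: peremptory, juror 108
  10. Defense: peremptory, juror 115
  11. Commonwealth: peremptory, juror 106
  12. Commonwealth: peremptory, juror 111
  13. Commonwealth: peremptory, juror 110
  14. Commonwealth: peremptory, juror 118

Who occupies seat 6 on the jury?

Removed: #103, #104, #105, #106, #108, #110, #111, #114, #115, #116, #118, #119. (#112 stays — for-cause denied.)
Seating in order: seats 1–6 → #102, #107, #109, #112, #113, #117; alternates → #120.
So seat 6 is #117.

117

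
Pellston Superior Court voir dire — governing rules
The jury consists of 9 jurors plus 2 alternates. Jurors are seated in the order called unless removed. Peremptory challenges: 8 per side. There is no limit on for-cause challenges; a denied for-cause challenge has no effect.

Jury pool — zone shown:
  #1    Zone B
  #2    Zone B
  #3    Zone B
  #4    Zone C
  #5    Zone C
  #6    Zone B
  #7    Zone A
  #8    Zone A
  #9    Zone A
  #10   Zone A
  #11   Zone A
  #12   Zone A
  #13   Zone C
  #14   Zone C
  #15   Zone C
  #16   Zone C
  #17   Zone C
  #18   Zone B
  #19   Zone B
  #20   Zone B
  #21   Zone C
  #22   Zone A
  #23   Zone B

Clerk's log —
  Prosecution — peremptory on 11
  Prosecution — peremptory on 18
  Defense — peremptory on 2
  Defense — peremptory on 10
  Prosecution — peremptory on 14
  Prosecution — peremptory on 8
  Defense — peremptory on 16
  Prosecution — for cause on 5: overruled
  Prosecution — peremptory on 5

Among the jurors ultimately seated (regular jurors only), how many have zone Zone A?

Removed: #2, #5, #8, #10, #11, #14, #16, #18.
Seated jurors 1–9: #1, #3, #4, #6, #7, #9, #12, #13, #15 (alternates #17, #19 not counted).
Of those, in Zone A: #7, #9, #12 → 3.

3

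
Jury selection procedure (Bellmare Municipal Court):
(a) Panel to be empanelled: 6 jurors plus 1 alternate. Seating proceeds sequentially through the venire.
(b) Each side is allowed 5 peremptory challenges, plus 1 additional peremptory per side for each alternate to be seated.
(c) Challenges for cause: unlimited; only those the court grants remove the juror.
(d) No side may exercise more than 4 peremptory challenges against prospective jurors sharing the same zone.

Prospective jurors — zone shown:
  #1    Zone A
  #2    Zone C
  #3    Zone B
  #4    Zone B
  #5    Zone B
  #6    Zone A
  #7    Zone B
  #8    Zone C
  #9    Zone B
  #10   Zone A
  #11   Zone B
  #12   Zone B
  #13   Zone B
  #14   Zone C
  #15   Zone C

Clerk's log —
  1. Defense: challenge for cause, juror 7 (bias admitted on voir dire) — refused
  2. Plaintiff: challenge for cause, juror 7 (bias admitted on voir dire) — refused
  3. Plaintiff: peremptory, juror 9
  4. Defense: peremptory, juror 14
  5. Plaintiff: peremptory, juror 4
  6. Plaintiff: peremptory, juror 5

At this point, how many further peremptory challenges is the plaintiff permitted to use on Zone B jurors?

1

Plaintiff peremptories so far: #9, #4, #5 — 3 of 6 used, 3 left overall.
Against Zone B: #9, #4, #5 — 3 used; per-zone cap 4 leaves 1.
Binding limit: min(3, 1) = 1.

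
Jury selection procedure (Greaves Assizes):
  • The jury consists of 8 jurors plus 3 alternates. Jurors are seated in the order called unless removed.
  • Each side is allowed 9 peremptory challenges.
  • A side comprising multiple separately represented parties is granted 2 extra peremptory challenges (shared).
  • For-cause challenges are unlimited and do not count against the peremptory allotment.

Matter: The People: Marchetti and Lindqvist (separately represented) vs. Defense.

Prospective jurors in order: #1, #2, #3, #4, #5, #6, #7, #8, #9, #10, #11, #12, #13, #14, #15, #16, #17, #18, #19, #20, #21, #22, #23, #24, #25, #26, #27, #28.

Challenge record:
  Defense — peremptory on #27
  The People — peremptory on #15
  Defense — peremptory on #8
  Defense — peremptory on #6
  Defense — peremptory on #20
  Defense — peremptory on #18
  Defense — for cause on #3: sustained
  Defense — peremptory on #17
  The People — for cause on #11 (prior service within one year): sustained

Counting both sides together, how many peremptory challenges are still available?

The People allotment: 9 base + 2 multi-party = 11. Defense allotment: 9.
The People peremptories used: #15 — 1 (the for-cause on #11 doesn't count).
Defense peremptories used: #27, #8, #6, #20, #18, #17 — 6 (the for-cause on #3 doesn't count).
Remaining: (11 − 1) + (9 − 6) = 13.

13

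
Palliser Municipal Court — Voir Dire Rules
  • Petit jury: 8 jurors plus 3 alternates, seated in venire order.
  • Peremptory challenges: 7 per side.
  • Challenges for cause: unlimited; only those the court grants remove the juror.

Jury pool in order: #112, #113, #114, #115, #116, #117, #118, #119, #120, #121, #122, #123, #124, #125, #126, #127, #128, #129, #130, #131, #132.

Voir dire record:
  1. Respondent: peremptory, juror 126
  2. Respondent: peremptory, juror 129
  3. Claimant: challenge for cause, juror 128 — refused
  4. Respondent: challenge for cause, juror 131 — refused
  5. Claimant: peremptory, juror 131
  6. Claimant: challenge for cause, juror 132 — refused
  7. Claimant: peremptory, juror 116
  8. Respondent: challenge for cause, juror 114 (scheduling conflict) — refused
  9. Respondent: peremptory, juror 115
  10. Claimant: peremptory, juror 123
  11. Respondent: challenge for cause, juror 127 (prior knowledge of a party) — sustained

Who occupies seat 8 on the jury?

Removed: #115, #116, #123, #126, #127, #129, #131. (#114, #128, #132 stay — for-cause denied.)
Seating in order: seats 1–8 → #112, #113, #114, #117, #118, #119, #120, #121; alternates → #122, #124, #125.
So seat 8 is #121.

121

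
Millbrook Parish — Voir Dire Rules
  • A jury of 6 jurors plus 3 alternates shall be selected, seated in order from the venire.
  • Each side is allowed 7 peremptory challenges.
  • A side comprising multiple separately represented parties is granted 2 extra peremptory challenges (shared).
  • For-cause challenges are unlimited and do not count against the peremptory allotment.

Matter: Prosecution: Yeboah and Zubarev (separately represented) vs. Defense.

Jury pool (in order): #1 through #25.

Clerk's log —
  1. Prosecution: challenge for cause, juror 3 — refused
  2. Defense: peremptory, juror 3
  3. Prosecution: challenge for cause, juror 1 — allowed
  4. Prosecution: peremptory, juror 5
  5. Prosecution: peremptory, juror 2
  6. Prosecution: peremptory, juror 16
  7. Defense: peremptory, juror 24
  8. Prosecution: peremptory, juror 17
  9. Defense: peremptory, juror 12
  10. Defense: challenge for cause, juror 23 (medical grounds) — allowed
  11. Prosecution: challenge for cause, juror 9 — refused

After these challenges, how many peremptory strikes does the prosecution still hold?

Prosecution allotment: 7 base + 2 multi-party = 9.
Prosecution peremptories used: #5, #2, #16, #17 — 4 (for-cause on #3, #1, #9 don't count).
Remaining: 9 − 4 = 5.

5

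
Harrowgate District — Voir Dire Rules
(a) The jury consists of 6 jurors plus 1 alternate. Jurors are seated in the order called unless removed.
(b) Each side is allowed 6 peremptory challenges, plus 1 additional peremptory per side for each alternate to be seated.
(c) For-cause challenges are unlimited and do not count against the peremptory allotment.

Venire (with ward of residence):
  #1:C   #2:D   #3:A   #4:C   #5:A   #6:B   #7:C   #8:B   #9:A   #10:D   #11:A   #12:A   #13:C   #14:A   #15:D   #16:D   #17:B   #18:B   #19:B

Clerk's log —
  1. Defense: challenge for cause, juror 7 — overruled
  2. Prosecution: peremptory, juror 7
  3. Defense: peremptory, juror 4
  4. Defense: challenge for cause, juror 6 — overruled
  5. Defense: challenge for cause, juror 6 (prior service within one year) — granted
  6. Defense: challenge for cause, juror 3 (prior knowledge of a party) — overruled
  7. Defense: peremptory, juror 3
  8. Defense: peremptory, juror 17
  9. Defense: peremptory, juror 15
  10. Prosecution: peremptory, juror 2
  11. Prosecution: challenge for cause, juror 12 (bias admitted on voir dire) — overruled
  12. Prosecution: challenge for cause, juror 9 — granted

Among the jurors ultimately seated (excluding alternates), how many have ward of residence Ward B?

Removed: #2, #3, #4, #6, #7, #9, #15, #17.
Seated jurors 1–6: #1, #5, #8, #10, #11, #12 (alternates #13 not counted).
Of those, in Ward B: #8 → 1.

1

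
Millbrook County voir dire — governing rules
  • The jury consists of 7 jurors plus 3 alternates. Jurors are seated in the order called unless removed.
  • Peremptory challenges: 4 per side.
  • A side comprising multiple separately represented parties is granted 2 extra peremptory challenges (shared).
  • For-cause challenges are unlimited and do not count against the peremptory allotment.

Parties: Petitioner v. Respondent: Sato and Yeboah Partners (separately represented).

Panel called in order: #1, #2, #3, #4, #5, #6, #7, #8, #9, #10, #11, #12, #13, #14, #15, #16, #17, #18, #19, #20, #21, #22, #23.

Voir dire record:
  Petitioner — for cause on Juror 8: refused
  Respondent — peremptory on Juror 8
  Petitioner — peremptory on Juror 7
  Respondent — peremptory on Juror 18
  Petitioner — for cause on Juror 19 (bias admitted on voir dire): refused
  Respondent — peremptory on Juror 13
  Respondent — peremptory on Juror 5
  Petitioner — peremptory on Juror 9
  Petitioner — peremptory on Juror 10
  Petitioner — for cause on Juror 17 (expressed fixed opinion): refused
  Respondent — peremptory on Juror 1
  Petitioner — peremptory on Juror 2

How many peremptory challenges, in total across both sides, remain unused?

1

Petitioner allotment: 4. Respondent allotment: 4 base + 2 multi-party = 6.
Petitioner peremptories used: #7, #9, #10, #2 — 4 (for-cause on #8, #19, #17 don't count).
Respondent peremptories used: #8, #18, #13, #5, #1 — 5.
Remaining: (4 − 4) + (6 − 5) = 1.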